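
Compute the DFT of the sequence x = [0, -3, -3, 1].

X[k] = Σ(n=0 to 3) x[n] · ω_4^(nk)
where ω_4 = e^(-2πi/4)

Computing each X[k]:
X[0] = -5
X[1] = 3+4i
X[2] = -1
X[3] = 3-4i

X = [-5, 3+4i, -1, 3-4i]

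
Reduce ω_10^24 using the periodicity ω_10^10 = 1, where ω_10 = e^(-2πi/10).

Since ω_10^10 = 1, powers reduce modulo 10.
24 mod 10 = 4
So ω_10^24 = ω_10^4 = e^(-2πi·4/10)

ω_10^24 = ω_10^4 = -0.8090-0.5878i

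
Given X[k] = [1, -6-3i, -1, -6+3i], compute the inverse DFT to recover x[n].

x[n] = (1/4) Σ(k=0 to 3) X[k] · e^(2πikn/4)

Computing each x[n]:
x[0] = -3
x[1] = 2
x[2] = 3
x[3] = -1

x = [-3, 2, 3, -1]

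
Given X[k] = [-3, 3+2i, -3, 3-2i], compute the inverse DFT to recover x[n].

x[n] = (1/4) Σ(k=0 to 3) X[k] · e^(2πikn/4)

Computing each x[n]:
x[0] = 0
x[1] = -1
x[2] = -3
x[3] = 1

x = [0, -1, -3, 1]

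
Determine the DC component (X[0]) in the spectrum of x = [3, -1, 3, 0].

X[0] = Σ(n=0 to 3) x[n] · ω_4^0 = Σ x[n]
= (3) + (-1) + (3) + (0)

X[0] = 5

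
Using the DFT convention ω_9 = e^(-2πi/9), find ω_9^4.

ω_9^4 = e^(-2πi·4/9)
= cos(-2π·4/9) + i·sin(-2π·4/9)
= cos(-8π/9) + i·sin(-8π/9)

ω_9^4 = cos(-8π/9) + i·sin(-8π/9) = -0.9397-0.3420i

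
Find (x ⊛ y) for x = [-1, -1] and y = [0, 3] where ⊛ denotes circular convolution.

(x ⊛ y)[n] = Σ(m=0 to 1) x[m] · y[(n-m) mod 2]

Computing each output sample:
(x ⊛ y)[0] = -3
(x ⊛ y)[1] = -3

x ⊛ y = [-3, -3]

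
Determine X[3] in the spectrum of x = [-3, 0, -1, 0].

X[3] = Σ(n=0 to 3) x[n] · ω_4^(3n) where ω_4 = e^(-2πi/4)
= (-3)·ω_4^0 + (0)·ω_4^3 + (-1)·ω_4^6 + (0)·ω_4^9

X[3] = -2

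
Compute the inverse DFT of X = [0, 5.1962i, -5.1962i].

x[n] = (1/3) Σ(k=0 to 2) X[k] · e^(2πikn/3)

Computing each x[n]:
x[0] = 0
x[1] = -3
x[2] = 3

x = [0, -3, 3]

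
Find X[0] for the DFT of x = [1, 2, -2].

X[0] = Σ(n=0 to 2) x[n] · ω_3^0 = Σ x[n]
= (1) + (2) + (-2)

X[0] = 1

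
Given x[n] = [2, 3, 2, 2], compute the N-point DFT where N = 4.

X[k] = Σ(n=0 to 3) x[n] · ω_4^(nk)
where ω_4 = e^(-2πi/4)

Computing each X[k]:
X[0] = 9
X[1] = -1i
X[2] = -1
X[3] = 1i

X = [9, -1i, -1, 1i]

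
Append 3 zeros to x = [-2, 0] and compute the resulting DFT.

Original 2-point DFT: [-2, -2]
Zero-padded 5-point DFT provides frequency interpolation.

DFT_5([x, 0, ...]) = [-2, -2, -2, -2, -2]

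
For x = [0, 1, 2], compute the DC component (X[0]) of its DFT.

X[0] = Σ(n=0 to 2) x[n] · ω_3^0 = Σ x[n]
= (0) + (1) + (2)

X[0] = 3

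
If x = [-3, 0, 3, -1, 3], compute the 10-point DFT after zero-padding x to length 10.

Original 5-point DFT: [2, -3.6910+0.5020i, -4.8090+5.5676i, -4.8090-5.5676i, -3.6910-0.5020i]
Zero-padded 10-point DFT provides frequency interpolation.

DFT_10([x, 0, ...]) = [2, -4.1910-3.6655i, -3.6910+0.5020i, -5.3090-1.6776i, -4.8090+5.5676i, 4, -4.8090-5.5676i, -5.3090+1.6776i, -3.6910-0.5020i, -4.1910+3.6655i]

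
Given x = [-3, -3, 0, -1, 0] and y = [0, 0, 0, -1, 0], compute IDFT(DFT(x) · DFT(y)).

(x ⊛ y)[n] = Σ(m=0 to 4) x[m] · y[(n-m) mod 5]

Computing each output sample:
(x ⊛ y)[0] = 0
(x ⊛ y)[1] = 1
(x ⊛ y)[2] = 0
(x ⊛ y)[3] = 3
(x ⊛ y)[4] = 3

x ⊛ y = [0, 1, 0, 3, 3]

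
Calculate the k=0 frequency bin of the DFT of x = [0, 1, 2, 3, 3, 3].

X[0] = Σ(n=0 to 5) x[n] · ω_6^0 = Σ x[n]
= (0) + (1) + (2) + (3) + (3) + (3)

X[0] = 12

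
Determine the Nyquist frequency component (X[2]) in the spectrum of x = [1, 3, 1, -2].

X[2] = Σ(n=0 to 3) x[n] · ω_4^(2n) where ω_4 = e^(-2πi/4)
= (1)·ω_4^0 + (3)·ω_4^2 + (1)·ω_4^4 + (-2)·ω_4^6

X[2] = 1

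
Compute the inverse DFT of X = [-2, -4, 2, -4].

x[n] = (1/4) Σ(k=0 to 3) X[k] · e^(2πikn/4)

Computing each x[n]:
x[0] = -2
x[1] = -1
x[2] = 2
x[3] = -1

x = [-2, -1, 2, -1]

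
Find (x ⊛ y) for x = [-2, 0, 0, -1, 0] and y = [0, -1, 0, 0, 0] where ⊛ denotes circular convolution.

(x ⊛ y)[n] = Σ(m=0 to 4) x[m] · y[(n-m) mod 5]

Computing each output sample:
(x ⊛ y)[0] = 0
(x ⊛ y)[1] = 2
(x ⊛ y)[2] = 0
(x ⊛ y)[3] = 0
(x ⊛ y)[4] = 1

x ⊛ y = [0, 2, 0, 0, 1]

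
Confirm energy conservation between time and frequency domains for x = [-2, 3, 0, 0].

Time domain:
Σ|x[n]|² = |-2|² + |3|² + |0|² + |0|² = 13.0000

Frequency domain:
(1/4)Σ|X[k]|² = (1/4)(|1|² + |-2-3i|² + |-5|² + |-2+3i|²) = (1/4)·52.0000 = 13.0000

Both sides agree, confirming Parseval's theorem.

Σ|x[n]|² = (1/N)Σ|X[k]|² = 13.0000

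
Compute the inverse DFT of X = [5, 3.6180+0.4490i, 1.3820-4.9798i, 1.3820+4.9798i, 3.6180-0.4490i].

x[n] = (1/5) Σ(k=0 to 4) X[k] · e^(2πikn/5)

Computing each x[n]:
x[0] = 3
x[1] = 2
x[2] = -2
x[3] = 2
x[4] = 0

x = [3, 2, -2, 2, 0]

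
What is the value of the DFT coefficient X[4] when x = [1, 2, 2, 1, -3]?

X[4] = Σ(n=0 to 4) x[n] · ω_5^(4n) where ω_5 = e^(-2πi/5)
= (1)·ω_5^0 + (2)·ω_5^4 + (2)·ω_5^8 + (1)·ω_5^12 + (-3)·ω_5^16

X[4] = -1.7361+5.3431i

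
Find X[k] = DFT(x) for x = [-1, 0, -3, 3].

X[k] = Σ(n=0 to 3) x[n] · ω_4^(nk)
where ω_4 = e^(-2πi/4)

Computing each X[k]:
X[0] = -1
X[1] = 2+3i
X[2] = -7
X[3] = 2-3i

X = [-1, 2+3i, -7, 2-3i]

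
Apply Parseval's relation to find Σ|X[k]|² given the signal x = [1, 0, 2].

Parseval: Σ|x[n]|² = (1/N)Σ|X[k]|², so Σ|X[k]|² = N·Σ|x[n]|² = 3·5.0000

Σ|X[k]|² = N·Σ|x[n]|² = 3·5.0000 = 15.0000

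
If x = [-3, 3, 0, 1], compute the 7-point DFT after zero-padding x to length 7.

Original 4-point DFT: [1, -3-2i, -7, -3+2i]
Zero-padded 7-point DFT provides frequency interpolation.

DFT_7([x, 0, ...]) = [1, -2.0305-2.7794i, -3.0441-2.1430i, -5.9254-2.2766i, -5.9254+2.2766i, -3.0441+2.1430i, -2.0305+2.7794i]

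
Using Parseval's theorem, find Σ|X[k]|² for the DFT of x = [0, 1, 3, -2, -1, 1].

Parseval: Σ|x[n]|² = (1/N)Σ|X[k]|², so Σ|X[k]|² = N·Σ|x[n]|² = 6·16.0000

Σ|X[k]|² = N·Σ|x[n]|² = 6·16.0000 = 96.0000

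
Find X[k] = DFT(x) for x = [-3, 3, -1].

X[k] = Σ(n=0 to 2) x[n] · ω_3^(nk)
where ω_3 = e^(-2πi/3)

Computing each X[k]:
X[0] = -1
X[1] = -4.0000-3.4641i
X[2] = -4.0000+3.4641i

X = [-1, -4.0000-3.4641i, -4.0000+3.4641i]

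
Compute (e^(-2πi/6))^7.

Since ω_6^6 = 1, powers reduce modulo 6.
7 mod 6 = 1
So ω_6^7 = ω_6^1 = e^(-2πi·1/6)

ω_6^7 = ω_6^1 = 0.5000-0.8660i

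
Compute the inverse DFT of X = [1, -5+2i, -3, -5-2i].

x[n] = (1/4) Σ(k=0 to 3) X[k] · e^(2πikn/4)

Computing each x[n]:
x[0] = -3
x[1] = 0
x[2] = 2
x[3] = 2

x = [-3, 0, 2, 2]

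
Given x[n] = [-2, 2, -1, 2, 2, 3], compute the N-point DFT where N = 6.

X[k] = Σ(n=0 to 5) x[n] · ω_6^(nk)
where ω_6 = e^(-2πi/6)

Computing each X[k]:
X[0] = 6
X[1] = -2.0000+3.4641i
X[2] = -3.0000-1.7321i
X[3] = -8
X[4] = -3.0000+1.7321i
X[5] = -2.0000-3.4641i

X = [6, -2.0000+3.4641i, -3.0000-1.7321i, -8, -3.0000+1.7321i, -2.0000-3.4641i]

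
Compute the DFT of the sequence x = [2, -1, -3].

X[k] = Σ(n=0 to 2) x[n] · ω_3^(nk)
where ω_3 = e^(-2πi/3)

Computing each X[k]:
X[0] = -2
X[1] = 4.0000-1.7321i
X[2] = 4.0000+1.7321i

X = [-2, 4.0000-1.7321i, 4.0000+1.7321i]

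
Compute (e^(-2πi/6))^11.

Since ω_6^6 = 1, powers reduce modulo 6.
11 mod 6 = 5
So ω_6^11 = ω_6^5 = e^(-2πi·5/6)

ω_6^11 = ω_6^5 = 0.5000+0.8660i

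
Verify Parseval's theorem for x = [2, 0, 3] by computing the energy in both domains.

Time domain:
Σ|x[n]|² = |2|² + |0|² + |3|² = 13.0000

Frequency domain:
(1/3)Σ|X[k]|² = (1/3)(|5|² + |0.5000+2.5981i|² + |0.5000-2.5981i|²) = (1/3)·39.0000 = 13.0000

Both sides agree, confirming Parseval's theorem.

Σ|x[n]|² = (1/N)Σ|X[k]|² = 13.0000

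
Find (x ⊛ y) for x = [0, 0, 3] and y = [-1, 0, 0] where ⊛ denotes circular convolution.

(x ⊛ y)[n] = Σ(m=0 to 2) x[m] · y[(n-m) mod 3]

Computing each output sample:
(x ⊛ y)[0] = 0
(x ⊛ y)[1] = 0
(x ⊛ y)[2] = -3

x ⊛ y = [0, 0, -3]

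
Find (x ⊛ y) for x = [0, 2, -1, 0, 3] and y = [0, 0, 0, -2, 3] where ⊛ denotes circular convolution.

(x ⊛ y)[n] = Σ(m=0 to 4) x[m] · y[(n-m) mod 5]

Computing each output sample:
(x ⊛ y)[0] = 8
(x ⊛ y)[1] = -3
(x ⊛ y)[2] = -6
(x ⊛ y)[3] = 9
(x ⊛ y)[4] = -4

x ⊛ y = [8, -3, -6, 9, -4]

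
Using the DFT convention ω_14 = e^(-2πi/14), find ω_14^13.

ω_14^13 = e^(-2πi·13/14)
= cos(-2π·13/14) + i·sin(-2π·13/14)
= cos(-26π/14) + i·sin(-26π/14)

ω_14^13 = cos(-26π/14) + i·sin(-26π/14) = 0.9010+0.4339i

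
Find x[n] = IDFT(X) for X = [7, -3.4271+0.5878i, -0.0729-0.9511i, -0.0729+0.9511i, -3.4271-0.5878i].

x[n] = (1/5) Σ(k=0 to 4) X[k] · e^(2πikn/5)

Computing each x[n]:
x[0] = 0
x[1] = 1
x[2] = 2
x[3] = 3
x[4] = 1

x = [0, 1, 2, 3, 1]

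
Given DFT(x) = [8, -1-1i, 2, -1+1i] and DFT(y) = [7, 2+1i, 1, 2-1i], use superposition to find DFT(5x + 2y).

By linearity: DFT(5x + 2y) = 5·DFT(x) + 2·DFT(y)
= 5·[8, -1-1i, 2, -1+1i] + 2·[7, 2+1i, 1, 2-1i]

Computing element-wise:
Z[0] = 5·(8) + 2·(7) = 54
Z[1] = 5·(-1-1i) + 2·(2+1i) = -1-3i
Z[2] = 5·(2) + 2·(1) = 12
Z[3] = 5·(-1+1i) + 2·(2-1i) = -1+3i

DFT(5x + 2y) = 5·X + 2·Y = [54, -1-3i, 12, -1+3i]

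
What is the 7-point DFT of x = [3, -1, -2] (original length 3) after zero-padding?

Original 3-point DFT: [0, 4.5000-0.8660i, 4.5000+0.8660i]
Zero-padded 7-point DFT provides frequency interpolation.

DFT_7([x, 0, ...]) = [0, 2.8216+2.7317i, 5.0245+0.1072i, 2.6540-1.1298i, 2.6540+1.1298i, 5.0245-0.1072i, 2.8216-2.7317i]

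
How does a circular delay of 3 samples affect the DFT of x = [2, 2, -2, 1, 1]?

Time shift by 3: X_shifted[k] = ω_5^(3k) · X[k]
Shifted x = [-2, 1, 1, 2, 2]

DFT(x[n-3]) = [4, -3.5000+1.5388i, -3.5000-0.3633i, -3.5000+0.3633i, -3.5000-1.5388i]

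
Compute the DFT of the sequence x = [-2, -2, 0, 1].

X[k] = Σ(n=0 to 3) x[n] · ω_4^(nk)
where ω_4 = e^(-2πi/4)

Computing each X[k]:
X[0] = -3
X[1] = -2+3i
X[2] = -1
X[3] = -2-3i

X = [-3, -2+3i, -1, -2-3i]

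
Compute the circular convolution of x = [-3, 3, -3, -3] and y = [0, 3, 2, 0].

(x ⊛ y)[n] = Σ(m=0 to 3) x[m] · y[(n-m) mod 4]

Computing each output sample:
(x ⊛ y)[0] = -15
(x ⊛ y)[1] = -15
(x ⊛ y)[2] = 3
(x ⊛ y)[3] = -3

x ⊛ y = [-15, -15, 3, -3]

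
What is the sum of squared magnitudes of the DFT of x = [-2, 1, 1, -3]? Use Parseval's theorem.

Parseval: Σ|x[n]|² = (1/N)Σ|X[k]|², so Σ|X[k]|² = N·Σ|x[n]|² = 4·15.0000

Σ|X[k]|² = N·Σ|x[n]|² = 4·15.0000 = 60.0000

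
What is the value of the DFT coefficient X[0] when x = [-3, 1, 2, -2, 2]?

X[0] = Σ(n=0 to 4) x[n] · ω_5^0 = Σ x[n]
= (-3) + (1) + (2) + (-2) + (2)

X[0] = 0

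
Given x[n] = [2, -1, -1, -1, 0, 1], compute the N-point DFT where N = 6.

X[k] = Σ(n=0 to 5) x[n] · ω_6^(nk)
where ω_6 = e^(-2πi/6)

Computing each X[k]:
X[0] = 0
X[1] = 3.5000+2.5981i
X[2] = 1.5000+0.8660i
X[3] = 2
X[4] = 1.5000-0.8660i
X[5] = 3.5000-2.5981i

X = [0, 3.5000+2.5981i, 1.5000+0.8660i, 2, 1.5000-0.8660i, 3.5000-2.5981i]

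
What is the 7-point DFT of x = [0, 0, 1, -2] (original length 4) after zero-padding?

Original 4-point DFT: [-1, -1-2i, 3, -1+2i]
Zero-padded 7-point DFT provides frequency interpolation.

DFT_7([x, 0, ...]) = [-1, 1.5794-0.1072i, -2.1479-1.1298i, 1.0685+2.7317i, 1.0685-2.7317i, -2.1479+1.1298i, 1.5794+0.1072i]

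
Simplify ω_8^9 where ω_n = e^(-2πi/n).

Since ω_8^8 = 1, powers reduce modulo 8.
9 mod 8 = 1
So ω_8^9 = ω_8^1 = e^(-2πi·1/8)

ω_8^9 = ω_8^1 = 0.7071-0.7071i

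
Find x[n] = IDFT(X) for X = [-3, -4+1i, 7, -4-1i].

x[n] = (1/4) Σ(k=0 to 3) X[k] · e^(2πikn/4)

Computing each x[n]:
x[0] = -1
x[1] = -3
x[2] = 3
x[3] = -2

x = [-1, -3, 3, -2]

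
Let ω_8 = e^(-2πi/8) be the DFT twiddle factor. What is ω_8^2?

ω_8^2 = e^(-2πi·2/8)
= cos(-2π·2/8) + i·sin(-2π·2/8)
= cos(-4π/8) + i·sin(-4π/8)

ω_8^2 = cos(-4π/8) + i·sin(-4π/8) = -1i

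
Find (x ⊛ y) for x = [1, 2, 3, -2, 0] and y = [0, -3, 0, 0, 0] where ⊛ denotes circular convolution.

(x ⊛ y)[n] = Σ(m=0 to 4) x[m] · y[(n-m) mod 5]

Computing each output sample:
(x ⊛ y)[0] = 0
(x ⊛ y)[1] = -3
(x ⊛ y)[2] = -6
(x ⊛ y)[3] = -9
(x ⊛ y)[4] = 6

x ⊛ y = [0, -3, -6, -9, 6]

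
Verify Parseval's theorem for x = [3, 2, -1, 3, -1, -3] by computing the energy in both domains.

Time domain:
Σ|x[n]|² = |3|² + |2|² + |-1|² + |3|² + |-1|² + |-3|² = 33.0000

Frequency domain:
(1/6)Σ|X[k]|² = (1/6)(|3|² + |0.5000-4.3301i|² + |7.5000-4.3301i|² + |-1|² + |7.5000+4.3301i|² + |0.5000+4.3301i|²) = (1/6)·198.0000 = 33.0000

Both sides agree, confirming Parseval's theorem.

Σ|x[n]|² = (1/N)Σ|X[k]|² = 33.0000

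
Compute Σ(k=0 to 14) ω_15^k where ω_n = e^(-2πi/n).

Sum of all nth roots of unity equals 0 for n > 1 (geometric series with r ≠ 1).

0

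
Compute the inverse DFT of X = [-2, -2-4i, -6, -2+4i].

x[n] = (1/4) Σ(k=0 to 3) X[k] · e^(2πikn/4)

Computing each x[n]:
x[0] = -3
x[1] = 3
x[2] = -1
x[3] = -1

x = [-3, 3, -1, -1]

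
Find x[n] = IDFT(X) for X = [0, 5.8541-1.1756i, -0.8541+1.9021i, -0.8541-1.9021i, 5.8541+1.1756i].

x[n] = (1/5) Σ(k=0 to 4) X[k] · e^(2πikn/5)

Computing each x[n]:
x[0] = 2
x[1] = 1
x[2] = -1
x[3] = -3
x[4] = 1

x = [2, 1, -1, -3, 1]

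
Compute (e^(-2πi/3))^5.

Since ω_3^3 = 1, powers reduce modulo 3.
5 mod 3 = 2
So ω_3^5 = ω_3^2 = e^(-2πi·2/3)

ω_3^5 = ω_3^2 = -0.5000+0.8660i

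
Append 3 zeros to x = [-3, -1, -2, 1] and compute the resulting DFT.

Original 4-point DFT: [-5, -1+2i, -5, -1-2i]
Zero-padded 7-point DFT provides frequency interpolation.

DFT_7([x, 0, ...]) = [-5, -4.0794+2.2978i, -0.3521+0.8890i, -3.5685-2.1047i, -3.5685+2.1047i, -0.3521-0.8890i, -4.0794-2.2978i]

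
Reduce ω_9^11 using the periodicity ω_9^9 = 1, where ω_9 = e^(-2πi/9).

Since ω_9^9 = 1, powers reduce modulo 9.
11 mod 9 = 2
So ω_9^11 = ω_9^2 = e^(-2πi·2/9)

ω_9^11 = ω_9^2 = 0.1736-0.9848i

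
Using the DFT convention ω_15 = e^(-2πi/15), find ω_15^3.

ω_15^3 = e^(-2πi·3/15)
= cos(-2π·3/15) + i·sin(-2π·3/15)
= cos(-6π/15) + i·sin(-6π/15)

ω_15^3 = cos(-6π/15) + i·sin(-6π/15) = 0.3090-0.9511i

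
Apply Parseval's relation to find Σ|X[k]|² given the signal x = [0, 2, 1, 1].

Parseval: Σ|x[n]|² = (1/N)Σ|X[k]|², so Σ|X[k]|² = N·Σ|x[n]|² = 4·6.0000

Σ|X[k]|² = N·Σ|x[n]|² = 4·6.0000 = 24.0000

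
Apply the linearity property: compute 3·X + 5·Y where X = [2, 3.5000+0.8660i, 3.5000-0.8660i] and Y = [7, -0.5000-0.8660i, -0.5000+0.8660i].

By linearity: DFT(3x + 5y) = 3·DFT(x) + 5·DFT(y)
= 3·[2, 3.5000+0.8660i, 3.5000-0.8660i] + 5·[7, -0.5000-0.8660i, -0.5000+0.8660i]

Computing element-wise:
Z[0] = 3·(2) + 5·(7) = 41
Z[1] = 3·(3.5000+0.8660i) + 5·(-0.5000-0.8660i) = 8.0000-1.7320i
Z[2] = 3·(3.5000-0.8660i) + 5·(-0.5000+0.8660i) = 8.0000+1.7320i

DFT(3x + 5y) = 3·X + 5·Y = [41, 8.0000-1.7320i, 8.0000+1.7320i]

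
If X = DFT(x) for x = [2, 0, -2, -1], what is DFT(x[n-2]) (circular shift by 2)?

Time shift by 2: X_shifted[k] = ω_4^(2k) · X[k]
Shifted x = [-2, -1, 2, 0]

DFT(x[n-2]) = [-1, -4+1i, 1, -4-1i]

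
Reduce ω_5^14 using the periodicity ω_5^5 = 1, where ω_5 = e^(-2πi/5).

Since ω_5^5 = 1, powers reduce modulo 5.
14 mod 5 = 4
So ω_5^14 = ω_5^4 = e^(-2πi·4/5)

ω_5^14 = ω_5^4 = 0.3090+0.9511i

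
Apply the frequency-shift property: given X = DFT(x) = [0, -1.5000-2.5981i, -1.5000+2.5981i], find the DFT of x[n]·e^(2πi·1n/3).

Modulation property: DFT(ω_3^(-1n)·x[n]) = X[(k-1) mod 3], so circularly shift X by 1 positions.

X[k-1] = [-1.5000+2.5981i, 0, -1.5000-2.5981i]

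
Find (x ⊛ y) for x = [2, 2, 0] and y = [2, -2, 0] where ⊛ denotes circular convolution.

(x ⊛ y)[n] = Σ(m=0 to 2) x[m] · y[(n-m) mod 3]

Computing each output sample:
(x ⊛ y)[0] = 4
(x ⊛ y)[1] = 0
(x ⊛ y)[2] = -4

x ⊛ y = [4, 0, -4]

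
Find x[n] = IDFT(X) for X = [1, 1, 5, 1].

x[n] = (1/4) Σ(k=0 to 3) X[k] · e^(2πikn/4)

Computing each x[n]:
x[0] = 2
x[1] = -1
x[2] = 1
x[3] = -1

x = [2, -1, 1, -1]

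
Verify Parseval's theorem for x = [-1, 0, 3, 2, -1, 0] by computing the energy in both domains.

Time domain:
Σ|x[n]|² = |-1|² + |0|² + |3|² + |2|² + |-1|² + |0|² = 15.0000

Frequency domain:
(1/6)Σ|X[k]|² = (1/6)(|3|² + |-4.0000-3.4641i|² + |3.4641i|² + |-1|² + |-3.4641i|² + |-4.0000+3.4641i|²) = (1/6)·90.0000 = 15.0000

Both sides agree, confirming Parseval's theorem.

Σ|x[n]|² = (1/N)Σ|X[k]|² = 15.0000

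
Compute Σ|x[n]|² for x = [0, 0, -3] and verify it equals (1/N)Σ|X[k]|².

Time domain:
Σ|x[n]|² = |0|² + |0|² + |-3|² = 9.0000

Frequency domain:
(1/3)Σ|X[k]|² = (1/3)(|-3|² + |1.5000-2.5981i|² + |1.5000+2.5981i|²) = (1/3)·27.0000 = 9.0000

Both sides agree, confirming Parseval's theorem.

Σ|x[n]|² = (1/N)Σ|X[k]|² = 9.0000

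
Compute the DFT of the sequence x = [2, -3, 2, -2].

X[k] = Σ(n=0 to 3) x[n] · ω_4^(nk)
where ω_4 = e^(-2πi/4)

Computing each X[k]:
X[0] = -1
X[1] = 1i
X[2] = 9
X[3] = -1i

X = [-1, 1i, 9, -1i]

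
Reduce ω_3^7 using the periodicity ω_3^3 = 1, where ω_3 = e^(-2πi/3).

Since ω_3^3 = 1, powers reduce modulo 3.
7 mod 3 = 1
So ω_3^7 = ω_3^1 = e^(-2πi·1/3)

ω_3^7 = ω_3^1 = -0.5000-0.8660i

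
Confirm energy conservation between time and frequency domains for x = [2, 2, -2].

Time domain:
Σ|x[n]|² = |2|² + |2|² + |-2|² = 12.0000

Frequency domain:
(1/3)Σ|X[k]|² = (1/3)(|2|² + |2.0000-3.4641i|² + |2.0000+3.4641i|²) = (1/3)·36.0000 = 12.0000

Both sides agree, confirming Parseval's theorem.

Σ|x[n]|² = (1/N)Σ|X[k]|² = 12.0000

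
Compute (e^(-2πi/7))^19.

Since ω_7^7 = 1, powers reduce modulo 7.
19 mod 7 = 5
So ω_7^19 = ω_7^5 = e^(-2πi·5/7)

ω_7^19 = ω_7^5 = -0.2225+0.9749i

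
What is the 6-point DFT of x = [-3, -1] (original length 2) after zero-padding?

Original 2-point DFT: [-4, -2]
Zero-padded 6-point DFT provides frequency interpolation.

DFT_6([x, 0, ...]) = [-4, -3.5000+0.8660i, -2.5000+0.8660i, -2, -2.5000-0.8660i, -3.5000-0.8660i]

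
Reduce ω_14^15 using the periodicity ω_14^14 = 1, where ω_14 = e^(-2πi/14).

Since ω_14^14 = 1, powers reduce modulo 14.
15 mod 14 = 1
So ω_14^15 = ω_14^1 = e^(-2πi·1/14)

ω_14^15 = ω_14^1 = 0.9010-0.4339i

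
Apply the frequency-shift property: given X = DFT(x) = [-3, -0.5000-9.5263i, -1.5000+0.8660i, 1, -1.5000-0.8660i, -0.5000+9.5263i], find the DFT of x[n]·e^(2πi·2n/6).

Modulation property: DFT(ω_6^(-2n)·x[n]) = X[(k-2) mod 6], so circularly shift X by 2 positions.

X[k-2] = [-1.5000-0.8660i, -0.5000+9.5263i, -3, -0.5000-9.5263i, -1.5000+0.8660i, 1]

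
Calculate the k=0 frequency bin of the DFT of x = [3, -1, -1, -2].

X[0] = Σ(n=0 to 3) x[n] · ω_4^0 = Σ x[n]
= (3) + (-1) + (-1) + (-2)

X[0] = -1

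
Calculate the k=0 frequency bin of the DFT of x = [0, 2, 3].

X[0] = Σ(n=0 to 2) x[n] · ω_3^0 = Σ x[n]
= (0) + (2) + (3)

X[0] = 5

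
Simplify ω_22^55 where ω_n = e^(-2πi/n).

Since ω_22^22 = 1, powers reduce modulo 22.
55 mod 22 = 11
So ω_22^55 = ω_22^11 = e^(-2πi·11/22)

ω_22^55 = ω_22^11 = -1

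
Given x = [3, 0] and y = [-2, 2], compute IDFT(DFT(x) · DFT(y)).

(x ⊛ y)[n] = Σ(m=0 to 1) x[m] · y[(n-m) mod 2]

Computing each output sample:
(x ⊛ y)[0] = -6
(x ⊛ y)[1] = 6

x ⊛ y = [-6, 6]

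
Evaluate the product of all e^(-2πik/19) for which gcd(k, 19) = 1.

The primitive 19th roots of unity are ω_19^k for k coprime to 19: k ∈ {1, 2, 3, 4, 5, 6, 7, 8, 9, 10, 11, 12, 13, 14, 15, 16, 17, 18}
Their product equals the constant term of the cyclotomic polynomial Φ_19(x) up to sign.
For n ≥ 3, the product of all primitive nth roots of unity is 1. (For n=1 it is 1; for n=2 it is -1.)

1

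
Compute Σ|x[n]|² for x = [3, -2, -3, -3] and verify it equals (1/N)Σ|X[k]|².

Time domain:
Σ|x[n]|² = |3|² + |-2|² + |-3|² + |-3|² = 31.0000

Frequency domain:
(1/4)Σ|X[k]|² = (1/4)(|-5|² + |6-1i|² + |5|² + |6+1i|²) = (1/4)·124.0000 = 31.0000

Both sides agree, confirming Parseval's theorem.

Σ|x[n]|² = (1/N)Σ|X[k]|² = 31.0000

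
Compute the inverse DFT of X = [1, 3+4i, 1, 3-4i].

x[n] = (1/4) Σ(k=0 to 3) X[k] · e^(2πikn/4)

Computing each x[n]:
x[0] = 2
x[1] = -2
x[2] = -1
x[3] = 2

x = [2, -2, -1, 2]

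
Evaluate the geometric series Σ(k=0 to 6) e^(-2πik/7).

Sum of all nth roots of unity equals 0 for n > 1 (geometric series with r ≠ 1).

0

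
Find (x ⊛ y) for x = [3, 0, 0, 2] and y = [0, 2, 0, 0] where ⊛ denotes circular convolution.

(x ⊛ y)[n] = Σ(m=0 to 3) x[m] · y[(n-m) mod 4]

Computing each output sample:
(x ⊛ y)[0] = 4
(x ⊛ y)[1] = 6
(x ⊛ y)[2] = 0
(x ⊛ y)[3] = 0

x ⊛ y = [4, 6, 0, 0]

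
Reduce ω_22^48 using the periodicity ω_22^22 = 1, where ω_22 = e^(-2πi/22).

Since ω_22^22 = 1, powers reduce modulo 22.
48 mod 22 = 4
So ω_22^48 = ω_22^4 = e^(-2πi·4/22)

ω_22^48 = ω_22^4 = 0.4154-0.9096i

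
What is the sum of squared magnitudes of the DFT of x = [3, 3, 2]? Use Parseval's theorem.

Parseval: Σ|x[n]|² = (1/N)Σ|X[k]|², so Σ|X[k]|² = N·Σ|x[n]|² = 3·22.0000

Σ|X[k]|² = N·Σ|x[n]|² = 3·22.0000 = 66.0000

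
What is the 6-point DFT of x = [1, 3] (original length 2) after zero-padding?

Original 2-point DFT: [4, -2]
Zero-padded 6-point DFT provides frequency interpolation.

DFT_6([x, 0, ...]) = [4, 2.5000-2.5981i, -0.5000-2.5981i, -2, -0.5000+2.5981i, 2.5000+2.5981i]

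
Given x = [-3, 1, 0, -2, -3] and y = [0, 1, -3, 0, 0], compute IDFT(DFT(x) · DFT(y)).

(x ⊛ y)[n] = Σ(m=0 to 4) x[m] · y[(n-m) mod 5]

Computing each output sample:
(x ⊛ y)[0] = 3
(x ⊛ y)[1] = 6
(x ⊛ y)[2] = 10
(x ⊛ y)[3] = -3
(x ⊛ y)[4] = -2

x ⊛ y = [3, 6, 10, -3, -2]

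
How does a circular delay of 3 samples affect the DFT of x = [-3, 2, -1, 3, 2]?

Time shift by 3: X_shifted[k] = ω_5^(3k) · X[k]
Shifted x = [-1, 3, 2, -3, 2]

DFT(x[n-3]) = [3, 1.3541-3.8900i, -5.3541+4.1675i, -5.3541-4.1675i, 1.3541+3.8900i]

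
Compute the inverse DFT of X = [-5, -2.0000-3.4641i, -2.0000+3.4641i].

x[n] = (1/3) Σ(k=0 to 2) X[k] · e^(2πikn/3)

Computing each x[n]:
x[0] = -3
x[1] = 1
x[2] = -3

x = [-3, 1, -3]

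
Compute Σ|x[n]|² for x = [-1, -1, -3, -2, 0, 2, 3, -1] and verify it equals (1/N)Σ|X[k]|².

Time domain:
Σ|x[n]|² = |-1|² + |-1|² + |-3|² + |-2|² + |0|² + |2|² + |3|² + |-1|² = 29.0000

Frequency domain:
(1/8)Σ|X[k]|² = (1/8)(|-3|² + |-2.4142+8.8284i|² + |-1-4i|² + |0.4142-3.1716i|² + |1|² + |0.4142+3.1716i|² + |-1+4i|² + |-2.4142-8.8284i|²) = (1/8)·232.0000 = 29.0000

Both sides agree, confirming Parseval's theorem.

Σ|x[n]|² = (1/N)Σ|X[k]|² = 29.0000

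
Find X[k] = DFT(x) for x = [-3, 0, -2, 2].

X[k] = Σ(n=0 to 3) x[n] · ω_4^(nk)
where ω_4 = e^(-2πi/4)

Computing each X[k]:
X[0] = -3
X[1] = -1+2i
X[2] = -7
X[3] = -1-2i

X = [-3, -1+2i, -7, -1-2i]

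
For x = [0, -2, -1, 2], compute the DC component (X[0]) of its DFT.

X[0] = Σ(n=0 to 3) x[n] · ω_4^0 = Σ x[n]
= (0) + (-2) + (-1) + (2)

X[0] = -1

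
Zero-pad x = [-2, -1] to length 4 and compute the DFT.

Original 2-point DFT: [-3, -1]
Zero-padded 4-point DFT provides frequency interpolation.

DFT_4([x, 0, ...]) = [-3, -2+1i, -1, -2-1i]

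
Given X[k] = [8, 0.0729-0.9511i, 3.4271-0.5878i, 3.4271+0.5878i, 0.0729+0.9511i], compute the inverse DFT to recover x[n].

x[n] = (1/5) Σ(k=0 to 4) X[k] · e^(2πikn/5)

Computing each x[n]:
x[0] = 3
x[1] = 1
x[2] = 2
x[3] = 2
x[4] = 0

x = [3, 1, 2, 2, 0]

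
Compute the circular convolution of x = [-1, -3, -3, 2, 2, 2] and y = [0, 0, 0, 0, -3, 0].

(x ⊛ y)[n] = Σ(m=0 to 5) x[m] · y[(n-m) mod 6]

Computing each output sample:
(x ⊛ y)[0] = 9
(x ⊛ y)[1] = -6
(x ⊛ y)[2] = -6
(x ⊛ y)[3] = -6
(x ⊛ y)[4] = 3
(x ⊛ y)[5] = 9

x ⊛ y = [9, -6, -6, -6, 3, 9]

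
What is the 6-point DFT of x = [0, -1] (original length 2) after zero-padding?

Original 2-point DFT: [-1, 1]
Zero-padded 6-point DFT provides frequency interpolation.

DFT_6([x, 0, ...]) = [-1, -0.5000+0.8660i, 0.5000+0.8660i, 1, 0.5000-0.8660i, -0.5000-0.8660i]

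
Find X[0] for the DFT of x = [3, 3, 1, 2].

X[0] = Σ(n=0 to 3) x[n] · ω_4^0 = Σ x[n]
= (3) + (3) + (1) + (2)

X[0] = 9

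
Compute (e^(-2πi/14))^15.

Since ω_14^14 = 1, powers reduce modulo 14.
15 mod 14 = 1
So ω_14^15 = ω_14^1 = e^(-2πi·1/14)

ω_14^15 = ω_14^1 = 0.9010-0.4339i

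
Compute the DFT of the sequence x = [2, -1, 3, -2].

X[k] = Σ(n=0 to 3) x[n] · ω_4^(nk)
where ω_4 = e^(-2πi/4)

Computing each X[k]:
X[0] = 2
X[1] = -1-1i
X[2] = 8
X[3] = -1+1i

X = [2, -1-1i, 8, -1+1i]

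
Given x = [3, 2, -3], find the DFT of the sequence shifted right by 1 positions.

Time shift by 1: X_shifted[k] = ω_3^(1k) · X[k]
Shifted x = [-3, 3, 2]

DFT(x[n-1]) = [2, -5.5000-0.8660i, -5.5000+0.8660i]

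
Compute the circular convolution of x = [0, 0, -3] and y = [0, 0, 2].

(x ⊛ y)[n] = Σ(m=0 to 2) x[m] · y[(n-m) mod 3]

Computing each output sample:
(x ⊛ y)[0] = 0
(x ⊛ y)[1] = -6
(x ⊛ y)[2] = 0

x ⊛ y = [0, -6, 0]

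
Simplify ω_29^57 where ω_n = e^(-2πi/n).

Since ω_29^29 = 1, powers reduce modulo 29.
57 mod 29 = 28
So ω_29^57 = ω_29^28 = e^(-2πi·28/29)

ω_29^57 = ω_29^28 = 0.9766+0.2150i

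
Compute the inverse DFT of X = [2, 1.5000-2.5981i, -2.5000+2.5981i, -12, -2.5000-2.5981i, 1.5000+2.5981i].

x[n] = (1/6) Σ(k=0 to 5) X[k] · e^(2πikn/6)

Computing each x[n]:
x[0] = -2
x[1] = 3
x[2] = 0
x[3] = 1
x[4] = -3
x[5] = 3

x = [-2, 3, 0, 1, -3, 3]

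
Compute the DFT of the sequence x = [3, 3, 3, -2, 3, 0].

X[k] = Σ(n=0 to 5) x[n] · ω_6^(nk)
where ω_6 = e^(-2πi/6)

Computing each X[k]:
X[0] = 10
X[1] = 3.5000-2.5981i
X[2] = -3.5000-2.5981i
X[3] = 8
X[4] = -3.5000+2.5981i
X[5] = 3.5000+2.5981i

X = [10, 3.5000-2.5981i, -3.5000-2.5981i, 8, -3.5000+2.5981i, 3.5000+2.5981i]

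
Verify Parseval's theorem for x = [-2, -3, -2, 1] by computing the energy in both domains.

Time domain:
Σ|x[n]|² = |-2|² + |-3|² + |-2|² + |1|² = 18.0000

Frequency domain:
(1/4)Σ|X[k]|² = (1/4)(|-6|² + |4i|² + |-2|² + |-4i|²) = (1/4)·72.0000 = 18.0000

Both sides agree, confirming Parseval's theorem.

Σ|x[n]|² = (1/N)Σ|X[k]|² = 18.0000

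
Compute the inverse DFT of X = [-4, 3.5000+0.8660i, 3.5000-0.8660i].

x[n] = (1/3) Σ(k=0 to 2) X[k] · e^(2πikn/3)

Computing each x[n]:
x[0] = 1
x[1] = -3
x[2] = -2

x = [1, -3, -2]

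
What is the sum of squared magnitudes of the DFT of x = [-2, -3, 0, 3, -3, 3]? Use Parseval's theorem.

Parseval: Σ|x[n]|² = (1/N)Σ|X[k]|², so Σ|X[k]|² = N·Σ|x[n]|² = 6·40.0000

Σ|X[k]|² = N·Σ|x[n]|² = 6·40.0000 = 240.0000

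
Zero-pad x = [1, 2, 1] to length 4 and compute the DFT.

Original 3-point DFT: [4, -0.5000-0.8660i, -0.5000+0.8660i]
Zero-padded 4-point DFT provides frequency interpolation.

DFT_4([x, 0, ...]) = [4, -2i, 0, 2i]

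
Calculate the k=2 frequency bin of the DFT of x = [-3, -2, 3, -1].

X[2] = Σ(n=0 to 3) x[n] · ω_4^(2n) where ω_4 = e^(-2πi/4)
= (-3)·ω_4^0 + (-2)·ω_4^2 + (3)·ω_4^4 + (-1)·ω_4^6

X[2] = 3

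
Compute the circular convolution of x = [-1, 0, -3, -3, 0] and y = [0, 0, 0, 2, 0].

(x ⊛ y)[n] = Σ(m=0 to 4) x[m] · y[(n-m) mod 5]

Computing each output sample:
(x ⊛ y)[0] = -6
(x ⊛ y)[1] = -6
(x ⊛ y)[2] = 0
(x ⊛ y)[3] = -2
(x ⊛ y)[4] = 0

x ⊛ y = [-6, -6, 0, -2, 0]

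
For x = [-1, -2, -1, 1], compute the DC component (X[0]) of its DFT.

X[0] = Σ(n=0 to 3) x[n] · ω_4^0 = Σ x[n]
= (-1) + (-2) + (-1) + (1)

X[0] = -3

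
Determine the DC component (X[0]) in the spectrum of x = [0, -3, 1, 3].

X[0] = Σ(n=0 to 3) x[n] · ω_4^0 = Σ x[n]
= (0) + (-3) + (1) + (3)

X[0] = 1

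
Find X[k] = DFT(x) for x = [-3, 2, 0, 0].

X[k] = Σ(n=0 to 3) x[n] · ω_4^(nk)
where ω_4 = e^(-2πi/4)

Computing each X[k]:
X[0] = -1
X[1] = -3-2i
X[2] = -5
X[3] = -3+2i

X = [-1, -3-2i, -5, -3+2i]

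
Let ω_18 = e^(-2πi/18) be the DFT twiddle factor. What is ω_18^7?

ω_18^7 = e^(-2πi·7/18)
= cos(-2π·7/18) + i·sin(-2π·7/18)
= cos(-14π/18) + i·sin(-14π/18)

ω_18^7 = cos(-14π/18) + i·sin(-14π/18) = -0.7660-0.6428i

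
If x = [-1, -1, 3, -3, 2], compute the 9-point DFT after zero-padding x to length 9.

Original 5-point DFT: [0, -0.6910-0.6735i, -1.8090+7.4697i, -1.8090-7.4697i, -0.6910+0.6735i]
Zero-padded 9-point DFT provides frequency interpolation.

DFT_9([x, 0, ...]) = [0, -1.6245-0.3976i, -0.9606-1.3538i, -6.0000+1.7321i, 4.0851+6.8381i, 4.0851-6.8381i, -6.0000-1.7321i, -0.9606+1.3538i, -1.6245+0.3976i]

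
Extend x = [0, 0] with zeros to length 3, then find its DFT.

Original 2-point DFT: [0, 0]
Zero-padded 3-point DFT provides frequency interpolation.

DFT_3([x, 0, ...]) = [0, 0, 0]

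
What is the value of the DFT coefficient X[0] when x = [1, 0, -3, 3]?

X[0] = Σ(n=0 to 3) x[n] · ω_4^0 = Σ x[n]
= (1) + (0) + (-3) + (3)

X[0] = 1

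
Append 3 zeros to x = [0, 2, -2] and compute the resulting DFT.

Original 3-point DFT: [0, -3.4641i, 3.4641i]
Zero-padded 6-point DFT provides frequency interpolation.

DFT_6([x, 0, ...]) = [0, 2, -3.4641i, -4, 3.4641i, 2]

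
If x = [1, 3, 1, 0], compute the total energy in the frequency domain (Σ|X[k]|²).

Parseval: Σ|x[n]|² = (1/N)Σ|X[k]|², so Σ|X[k]|² = N·Σ|x[n]|² = 4·11.0000

Σ|X[k]|² = N·Σ|x[n]|² = 4·11.0000 = 44.0000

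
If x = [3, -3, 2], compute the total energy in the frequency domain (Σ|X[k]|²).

Parseval: Σ|x[n]|² = (1/N)Σ|X[k]|², so Σ|X[k]|² = N·Σ|x[n]|² = 3·22.0000

Σ|X[k]|² = N·Σ|x[n]|² = 3·22.0000 = 66.0000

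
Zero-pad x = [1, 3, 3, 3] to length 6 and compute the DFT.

Original 4-point DFT: [10, -2, -2, -2]
Zero-padded 6-point DFT provides frequency interpolation.

DFT_6([x, 0, ...]) = [10, -2.0000-5.1962i, 1, -2, 1, -2.0000+5.1962i]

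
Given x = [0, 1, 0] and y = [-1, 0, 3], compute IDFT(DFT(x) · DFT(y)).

(x ⊛ y)[n] = Σ(m=0 to 2) x[m] · y[(n-m) mod 3]

Computing each output sample:
(x ⊛ y)[0] = 3
(x ⊛ y)[1] = -1
(x ⊛ y)[2] = 0

x ⊛ y = [3, -1, 0]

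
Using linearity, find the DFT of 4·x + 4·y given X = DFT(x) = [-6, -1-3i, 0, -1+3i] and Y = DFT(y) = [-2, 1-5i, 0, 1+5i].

By linearity: DFT(4x + 4y) = 4·DFT(x) + 4·DFT(y)
= 4·[-6, -1-3i, 0, -1+3i] + 4·[-2, 1-5i, 0, 1+5i]

Computing element-wise:
Z[0] = 4·(-6) + 4·(-2) = -32
Z[1] = 4·(-1-3i) + 4·(1-5i) = -32i
Z[2] = 4·(0) + 4·(0) = 0
Z[3] = 4·(-1+3i) + 4·(1+5i) = 32i

DFT(4x + 4y) = 4·X + 4·Y = [-32, -32i, 0, 32i]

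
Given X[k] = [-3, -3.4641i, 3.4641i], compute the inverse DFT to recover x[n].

x[n] = (1/3) Σ(k=0 to 2) X[k] · e^(2πikn/3)

Computing each x[n]:
x[0] = -1
x[1] = 1
x[2] = -3

x = [-1, 1, -3]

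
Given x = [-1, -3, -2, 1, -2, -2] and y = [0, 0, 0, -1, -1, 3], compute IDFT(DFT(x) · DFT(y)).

(x ⊛ y)[n] = Σ(m=0 to 5) x[m] · y[(n-m) mod 6]

Computing each output sample:
(x ⊛ y)[0] = -8
(x ⊛ y)[1] = -5
(x ⊛ y)[2] = 7
(x ⊛ y)[3] = -3
(x ⊛ y)[4] = -2
(x ⊛ y)[5] = 2

x ⊛ y = [-8, -5, 7, -3, -2, 2]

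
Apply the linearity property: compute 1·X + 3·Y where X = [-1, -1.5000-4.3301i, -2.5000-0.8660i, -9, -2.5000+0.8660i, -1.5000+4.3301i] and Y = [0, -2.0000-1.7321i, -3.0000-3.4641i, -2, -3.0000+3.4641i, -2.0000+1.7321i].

By linearity: DFT(1x + 3y) = 1·DFT(x) + 3·DFT(y)
= 1·[-1, -1.5000-4.3301i, -2.5000-0.8660i, -9, -2.5000+0.8660i, -1.5000+4.3301i] + 3·[0, -2.0000-1.7321i, -3.0000-3.4641i, -2, -3.0000+3.4641i, -2.0000+1.7321i]

Computing element-wise:
Z[0] = 1·(-1) + 3·(0) = -1
Z[1] = 1·(-1.5000-4.3301i) + 3·(-2.0000-1.7321i) = -7.5000-9.5264i
Z[2] = 1·(-2.5000-0.8660i) + 3·(-3.0000-3.4641i) = -11.5000-11.2583i
Z[3] = 1·(-9) + 3·(-2) = -15
Z[4] = 1·(-2.5000+0.8660i) + 3·(-3.0000+3.4641i) = -11.5000+11.2583i
Z[5] = 1·(-1.5000+4.3301i) + 3·(-2.0000+1.7321i) = -7.5000+9.5264i

DFT(1x + 3y) = 1·X + 3·Y = [-1, -7.5000-9.5264i, -11.5000-11.2583i, -15, -11.5000+11.2583i, -7.5000+9.5264i]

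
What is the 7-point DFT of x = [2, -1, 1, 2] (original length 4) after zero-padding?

Original 4-point DFT: [4, 1+3i, 2, 1-3i]
Zero-padded 7-point DFT provides frequency interpolation.

DFT_7([x, 0, ...]) = [4, -0.6479-1.0609i, 2.5685+2.9725i, 3.0794-0.7341i, 3.0794+0.7341i, 2.5685-2.9725i, -0.6479+1.0609i]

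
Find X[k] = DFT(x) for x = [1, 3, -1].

X[k] = Σ(n=0 to 2) x[n] · ω_3^(nk)
where ω_3 = e^(-2πi/3)

Computing each X[k]:
X[0] = 3
X[1] = -3.4641i
X[2] = 3.4641i

X = [3, -3.4641i, 3.4641i]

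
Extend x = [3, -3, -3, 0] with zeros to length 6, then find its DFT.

Original 4-point DFT: [-3, 6+3i, 3, 6-3i]
Zero-padded 6-point DFT provides frequency interpolation.

DFT_6([x, 0, ...]) = [-3, 3.0000+5.1962i, 6, 3, 6, 3.0000-5.1962i]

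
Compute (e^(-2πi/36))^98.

Since ω_36^36 = 1, powers reduce modulo 36.
98 mod 36 = 26
So ω_36^98 = ω_36^26 = e^(-2πi·26/36)

ω_36^98 = ω_36^26 = -0.1736+0.9848i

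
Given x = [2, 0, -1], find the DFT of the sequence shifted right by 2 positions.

Time shift by 2: X_shifted[k] = ω_3^(2k) · X[k]
Shifted x = [0, -1, 2]

DFT(x[n-2]) = [1, -0.5000+2.5981i, -0.5000-2.5981i]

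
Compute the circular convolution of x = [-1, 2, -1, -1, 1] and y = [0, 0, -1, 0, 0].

(x ⊛ y)[n] = Σ(m=0 to 4) x[m] · y[(n-m) mod 5]

Computing each output sample:
(x ⊛ y)[0] = 1
(x ⊛ y)[1] = -1
(x ⊛ y)[2] = 1
(x ⊛ y)[3] = -2
(x ⊛ y)[4] = 1

x ⊛ y = [1, -1, 1, -2, 1]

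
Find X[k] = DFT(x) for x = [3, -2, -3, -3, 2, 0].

X[k] = Σ(n=0 to 5) x[n] · ω_6^(nk)
where ω_6 = e^(-2πi/6)

Computing each X[k]:
X[0] = -3
X[1] = 5.5000+6.0622i
X[2] = 1.5000-2.5981i
X[3] = 7
X[4] = 1.5000+2.5981i
X[5] = 5.5000-6.0622i

X = [-3, 5.5000+6.0622i, 1.5000-2.5981i, 7, 1.5000+2.5981i, 5.5000-6.0622i]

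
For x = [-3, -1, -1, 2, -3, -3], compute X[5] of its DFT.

X[5] = Σ(n=0 to 5) x[n] · ω_6^(5n) where ω_6 = e^(-2πi/6)
= (-3)·ω_6^0 + (-1)·ω_6^5 + (-1)·ω_6^10 + (2)·ω_6^15 + (-3)·ω_6^20 + (-3)·ω_6^25

X[5] = -5.0000+3.4641i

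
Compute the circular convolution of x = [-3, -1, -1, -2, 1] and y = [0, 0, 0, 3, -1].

(x ⊛ y)[n] = Σ(m=0 to 4) x[m] · y[(n-m) mod 5]

Computing each output sample:
(x ⊛ y)[0] = -2
(x ⊛ y)[1] = -5
(x ⊛ y)[2] = 5
(x ⊛ y)[3] = -10
(x ⊛ y)[4] = 0

x ⊛ y = [-2, -5, 5, -10, 0]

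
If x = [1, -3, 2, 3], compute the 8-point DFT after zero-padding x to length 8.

Original 4-point DFT: [3, -1+6i, 3, -1-6i]
Zero-padded 8-point DFT provides frequency interpolation.

DFT_8([x, 0, ...]) = [3, -3.2426-2.0000i, -1+6i, 5.2426+2.0000i, 3, 5.2426-2.0000i, -1-6i, -3.2426+2.0000i]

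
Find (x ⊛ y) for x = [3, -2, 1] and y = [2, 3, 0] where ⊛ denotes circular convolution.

(x ⊛ y)[n] = Σ(m=0 to 2) x[m] · y[(n-m) mod 3]

Computing each output sample:
(x ⊛ y)[0] = 9
(x ⊛ y)[1] = 5
(x ⊛ y)[2] = -4

x ⊛ y = [9, 5, -4]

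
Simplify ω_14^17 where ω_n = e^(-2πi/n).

Since ω_14^14 = 1, powers reduce modulo 14.
17 mod 14 = 3
So ω_14^17 = ω_14^3 = e^(-2πi·3/14)

ω_14^17 = ω_14^3 = 0.2225-0.9749i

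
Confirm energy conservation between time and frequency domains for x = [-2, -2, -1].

Time domain:
Σ|x[n]|² = |-2|² + |-2|² + |-1|² = 9.0000

Frequency domain:
(1/3)Σ|X[k]|² = (1/3)(|-5|² + |-0.5000+0.8660i|² + |-0.5000-0.8660i|²) = (1/3)·27.0000 = 9.0000

Both sides agree, confirming Parseval's theorem.

Σ|x[n]|² = (1/N)Σ|X[k]|² = 9.0000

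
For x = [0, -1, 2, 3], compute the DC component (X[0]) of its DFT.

X[0] = Σ(n=0 to 3) x[n] · ω_4^0 = Σ x[n]
= (0) + (-1) + (2) + (3)

X[0] = 4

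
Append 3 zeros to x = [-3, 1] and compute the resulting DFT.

Original 2-point DFT: [-2, -4]
Zero-padded 5-point DFT provides frequency interpolation.

DFT_5([x, 0, ...]) = [-2, -2.6910-0.9511i, -3.8090-0.5878i, -3.8090+0.5878i, -2.6910+0.9511i]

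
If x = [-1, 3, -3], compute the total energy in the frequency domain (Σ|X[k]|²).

Parseval: Σ|x[n]|² = (1/N)Σ|X[k]|², so Σ|X[k]|² = N·Σ|x[n]|² = 3·19.0000

Σ|X[k]|² = N·Σ|x[n]|² = 3·19.0000 = 57.0000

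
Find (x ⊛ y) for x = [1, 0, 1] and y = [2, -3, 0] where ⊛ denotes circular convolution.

(x ⊛ y)[n] = Σ(m=0 to 2) x[m] · y[(n-m) mod 3]

Computing each output sample:
(x ⊛ y)[0] = -1
(x ⊛ y)[1] = -3
(x ⊛ y)[2] = 2

x ⊛ y = [-1, -3, 2]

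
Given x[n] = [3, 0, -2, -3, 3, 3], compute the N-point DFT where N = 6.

X[k] = Σ(n=0 to 5) x[n] · ω_6^(nk)
where ω_6 = e^(-2πi/6)

Computing each X[k]:
X[0] = 4
X[1] = 7.0000+6.9282i
X[2] = -2.0000-1.7321i
X[3] = 4
X[4] = -2.0000+1.7321i
X[5] = 7.0000-6.9282i

X = [4, 7.0000+6.9282i, -2.0000-1.7321i, 4, -2.0000+1.7321i, 7.0000-6.9282i]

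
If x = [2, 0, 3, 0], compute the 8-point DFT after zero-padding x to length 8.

Original 4-point DFT: [5, -1, 5, -1]
Zero-padded 8-point DFT provides frequency interpolation.

DFT_8([x, 0, ...]) = [5, 2-3i, -1, 2+3i, 5, 2-3i, -1, 2+3i]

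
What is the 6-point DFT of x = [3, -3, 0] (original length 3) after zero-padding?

Original 3-point DFT: [0, 4.5000+2.5981i, 4.5000-2.5981i]
Zero-padded 6-point DFT provides frequency interpolation.

DFT_6([x, 0, ...]) = [0, 1.5000+2.5981i, 4.5000+2.5981i, 6, 4.5000-2.5981i, 1.5000-2.5981i]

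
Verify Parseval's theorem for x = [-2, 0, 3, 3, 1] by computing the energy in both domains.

Time domain:
Σ|x[n]|² = |-2|² + |0|² + |3|² + |3|² + |1|² = 23.0000

Frequency domain:
(1/5)Σ|X[k]|² = (1/5)(|5|² + |-6.5451+0.9511i|² + |-0.9549+0.5878i|² + |-0.9549-0.5878i|² + |-6.5451-0.9511i|²) = (1/5)·115.0000 = 23.0000

Both sides agree, confirming Parseval's theorem.

Σ|x[n]|² = (1/N)Σ|X[k]|² = 23.0000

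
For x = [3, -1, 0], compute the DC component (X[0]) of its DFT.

X[0] = Σ(n=0 to 2) x[n] · ω_3^0 = Σ x[n]
= (3) + (-1) + (0)

X[0] = 2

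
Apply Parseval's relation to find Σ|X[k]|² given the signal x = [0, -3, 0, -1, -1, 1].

Parseval: Σ|x[n]|² = (1/N)Σ|X[k]|², so Σ|X[k]|² = N·Σ|x[n]|² = 6·12.0000

Σ|X[k]|² = N·Σ|x[n]|² = 6·12.0000 = 72.0000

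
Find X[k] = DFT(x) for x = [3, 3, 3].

X[k] = Σ(n=0 to 2) x[n] · ω_3^(nk)
where ω_3 = e^(-2πi/3)

Computing each X[k]:
X[0] = 9
X[1] = 0
X[2] = 0

X = [9, 0, 0]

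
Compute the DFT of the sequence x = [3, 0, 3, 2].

X[k] = Σ(n=0 to 3) x[n] · ω_4^(nk)
where ω_4 = e^(-2πi/4)

Computing each X[k]:
X[0] = 8
X[1] = 2i
X[2] = 4
X[3] = -2i

X = [8, 2i, 4, -2i]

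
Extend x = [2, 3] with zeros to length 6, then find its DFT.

Original 2-point DFT: [5, -1]
Zero-padded 6-point DFT provides frequency interpolation.

DFT_6([x, 0, ...]) = [5, 3.5000-2.5981i, 0.5000-2.5981i, -1, 0.5000+2.5981i, 3.5000+2.5981i]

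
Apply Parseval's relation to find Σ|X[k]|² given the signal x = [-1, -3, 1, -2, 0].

Parseval: Σ|x[n]|² = (1/N)Σ|X[k]|², so Σ|X[k]|² = N·Σ|x[n]|² = 5·15.0000

Σ|X[k]|² = N·Σ|x[n]|² = 5·15.0000 = 75.0000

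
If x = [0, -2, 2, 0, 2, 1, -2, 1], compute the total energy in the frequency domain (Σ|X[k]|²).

Parseval: Σ|x[n]|² = (1/N)Σ|X[k]|², so Σ|X[k]|² = N·Σ|x[n]|² = 8·18.0000

Σ|X[k]|² = N·Σ|x[n]|² = 8·18.0000 = 144.0000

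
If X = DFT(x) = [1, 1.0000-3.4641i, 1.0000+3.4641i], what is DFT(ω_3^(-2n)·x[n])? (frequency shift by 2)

Modulation property: DFT(ω_3^(-2n)·x[n]) = X[(k-2) mod 3], so circularly shift X by 2 positions.

X[k-2] = [1.0000-3.4641i, 1.0000+3.4641i, 1]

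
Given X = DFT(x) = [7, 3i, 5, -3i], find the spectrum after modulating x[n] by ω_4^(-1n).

Modulation property: DFT(ω_4^(-1n)·x[n]) = X[(k-1) mod 4], so circularly shift X by 1 positions.

X[k-1] = [-3i, 7, 3i, 5]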